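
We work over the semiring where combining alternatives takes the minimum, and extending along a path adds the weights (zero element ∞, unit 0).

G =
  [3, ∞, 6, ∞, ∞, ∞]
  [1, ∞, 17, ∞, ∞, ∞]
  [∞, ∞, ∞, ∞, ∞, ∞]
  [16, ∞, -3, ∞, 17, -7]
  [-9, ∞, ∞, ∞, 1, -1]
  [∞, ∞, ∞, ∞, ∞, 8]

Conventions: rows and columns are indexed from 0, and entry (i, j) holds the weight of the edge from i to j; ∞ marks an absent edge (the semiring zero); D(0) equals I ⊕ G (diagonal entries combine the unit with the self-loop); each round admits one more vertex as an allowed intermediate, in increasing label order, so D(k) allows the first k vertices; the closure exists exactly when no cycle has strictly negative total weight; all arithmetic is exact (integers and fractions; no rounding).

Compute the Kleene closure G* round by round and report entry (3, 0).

D(0):
  [0, ∞, 6, ∞, ∞, ∞]
  [1, 0, 17, ∞, ∞, ∞]
  [∞, ∞, 0, ∞, ∞, ∞]
  [16, ∞, -3, 0, 17, -7]
  [-9, ∞, ∞, ∞, 0, -1]
  [∞, ∞, ∞, ∞, ∞, 0]
D(1):
  [0, ∞, 6, ∞, ∞, ∞]
  [1, 0, 7, ∞, ∞, ∞]
  [∞, ∞, 0, ∞, ∞, ∞]
  [16, ∞, -3, 0, 17, -7]
  [-9, ∞, -3, ∞, 0, -1]
  [∞, ∞, ∞, ∞, ∞, 0]
D(2):
  [0, ∞, 6, ∞, ∞, ∞]
  [1, 0, 7, ∞, ∞, ∞]
  [∞, ∞, 0, ∞, ∞, ∞]
  [16, ∞, -3, 0, 17, -7]
  [-9, ∞, -3, ∞, 0, -1]
  [∞, ∞, ∞, ∞, ∞, 0]
D(3):
  [0, ∞, 6, ∞, ∞, ∞]
  [1, 0, 7, ∞, ∞, ∞]
  [∞, ∞, 0, ∞, ∞, ∞]
  [16, ∞, -3, 0, 17, -7]
  [-9, ∞, -3, ∞, 0, -1]
  [∞, ∞, ∞, ∞, ∞, 0]
D(4):
  [0, ∞, 6, ∞, ∞, ∞]
  [1, 0, 7, ∞, ∞, ∞]
  [∞, ∞, 0, ∞, ∞, ∞]
  [16, ∞, -3, 0, 17, -7]
  [-9, ∞, -3, ∞, 0, -1]
  [∞, ∞, ∞, ∞, ∞, 0]
D(5):
  [0, ∞, 6, ∞, ∞, ∞]
  [1, 0, 7, ∞, ∞, ∞]
  [∞, ∞, 0, ∞, ∞, ∞]
  [8, ∞, -3, 0, 17, -7]
  [-9, ∞, -3, ∞, 0, -1]
  [∞, ∞, ∞, ∞, ∞, 0]
D(6):
  [0, ∞, 6, ∞, ∞, ∞]
  [1, 0, 7, ∞, ∞, ∞]
  [∞, ∞, 0, ∞, ∞, ∞]
  [8, ∞, -3, 0, 17, -7]
  [-9, ∞, -3, ∞, 0, -1]
  [∞, ∞, ∞, ∞, ∞, 0]
Answer: G*[3][0] = 8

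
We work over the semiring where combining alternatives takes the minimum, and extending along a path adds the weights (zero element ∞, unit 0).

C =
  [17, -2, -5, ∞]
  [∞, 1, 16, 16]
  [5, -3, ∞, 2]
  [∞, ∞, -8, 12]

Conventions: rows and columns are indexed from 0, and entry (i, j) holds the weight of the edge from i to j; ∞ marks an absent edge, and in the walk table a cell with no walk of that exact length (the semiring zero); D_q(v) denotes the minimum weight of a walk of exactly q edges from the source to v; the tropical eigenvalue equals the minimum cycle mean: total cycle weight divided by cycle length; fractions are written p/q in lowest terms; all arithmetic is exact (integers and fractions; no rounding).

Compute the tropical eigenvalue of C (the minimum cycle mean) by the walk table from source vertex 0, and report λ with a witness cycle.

q=0: [0, ∞, ∞, ∞]
q=1: [17, -2, -5, ∞]
q=2: [0, -8, 12, -3]
q=3: [17, -7, -11, 8]
q=4: [-6, -14, 0, -9]
Optimal cycle mean attained by: cycle 2->3->2, total 2 + (-8), length 2.
Answer: λ = -3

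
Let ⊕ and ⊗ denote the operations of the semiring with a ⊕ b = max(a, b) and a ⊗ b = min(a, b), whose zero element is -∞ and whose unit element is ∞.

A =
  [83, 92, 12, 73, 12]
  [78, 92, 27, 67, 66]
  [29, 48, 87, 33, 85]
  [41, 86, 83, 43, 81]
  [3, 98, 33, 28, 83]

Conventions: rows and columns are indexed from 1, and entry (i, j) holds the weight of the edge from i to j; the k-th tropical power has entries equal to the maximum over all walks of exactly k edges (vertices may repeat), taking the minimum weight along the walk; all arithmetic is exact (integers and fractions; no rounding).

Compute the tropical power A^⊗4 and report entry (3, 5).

A^⊗2:
  [83, 92, 73, 73, 73]
  [78, 92, 67, 73, 67]
  [48, 85, 87, 48, 85]
  [78, 86, 83, 67, 83]
  [78, 92, 33, 67, 83]
A^⊗3:
  [83, 92, 73, 73, 73]
  [78, 92, 73, 73, 73]
  [78, 85, 87, 67, 85]
  [78, 86, 83, 73, 83]
  [78, 92, 67, 73, 83]
A^⊗4:
  [83, 92, 73, 73, 73]
  [78, 92, 73, 73, 73]
  [78, 85, 87, 73, 85]
  [78, 86, 83, 73, 83]
  [78, 92, 73, 73, 83]
Key observation: the optimum is the walk 3->3->3->3->5, with weight 87 min 87 min 87 min 85 = 85.
Optimal value attained by: walk 3->3->3->3->5.
Answer: (A^⊗4)[3][5] = 85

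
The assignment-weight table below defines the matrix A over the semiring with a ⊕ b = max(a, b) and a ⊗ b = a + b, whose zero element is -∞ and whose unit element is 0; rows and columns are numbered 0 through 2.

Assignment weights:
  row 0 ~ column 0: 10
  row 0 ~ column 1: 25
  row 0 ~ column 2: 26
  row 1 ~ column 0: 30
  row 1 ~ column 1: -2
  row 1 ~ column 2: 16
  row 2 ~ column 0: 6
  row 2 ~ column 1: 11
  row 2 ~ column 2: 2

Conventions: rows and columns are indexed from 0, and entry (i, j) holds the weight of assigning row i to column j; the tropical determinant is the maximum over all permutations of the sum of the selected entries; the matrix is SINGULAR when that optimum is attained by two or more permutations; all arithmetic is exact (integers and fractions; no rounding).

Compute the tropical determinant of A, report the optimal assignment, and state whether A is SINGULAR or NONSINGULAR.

σ = (0, 1, 2): 10 + (-2) + 2 = 10
σ = (0, 2, 1): 10 + 16 + 11 = 37
σ = (1, 0, 2): 25 + 30 + 2 = 57
σ = (1, 2, 0): 25 + 16 + 6 = 47
σ = (2, 0, 1): 26 + 30 + 11 = 67
σ = (2, 1, 0): 26 + (-2) + 6 = 30
Optimal value attained by: σ = (2, 0, 1).
Answer: det⊕(A) = 67; verdict: NONSINGULAR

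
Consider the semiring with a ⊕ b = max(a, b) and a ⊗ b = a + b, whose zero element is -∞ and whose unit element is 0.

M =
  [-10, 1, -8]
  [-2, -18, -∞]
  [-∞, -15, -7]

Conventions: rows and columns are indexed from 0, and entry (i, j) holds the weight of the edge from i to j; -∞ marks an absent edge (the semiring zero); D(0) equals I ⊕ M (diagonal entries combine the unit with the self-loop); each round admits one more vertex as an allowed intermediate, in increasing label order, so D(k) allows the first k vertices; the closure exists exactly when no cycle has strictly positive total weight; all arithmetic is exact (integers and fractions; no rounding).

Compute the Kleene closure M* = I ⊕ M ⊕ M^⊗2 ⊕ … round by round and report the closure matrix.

D(0):
  [0, 1, -8]
  [-2, 0, -∞]
  [-∞, -15, 0]
D(1):
  [0, 1, -8]
  [-2, 0, -10]
  [-∞, -15, 0]
D(2):
  [0, 1, -8]
  [-2, 0, -10]
  [-17, -15, 0]
D(3):
  [0, 1, -8]
  [-2, 0, -10]
  [-17, -15, 0]
Answer: M* = [[0, 1, -8], [-2, 0, -10], [-17, -15, 0]]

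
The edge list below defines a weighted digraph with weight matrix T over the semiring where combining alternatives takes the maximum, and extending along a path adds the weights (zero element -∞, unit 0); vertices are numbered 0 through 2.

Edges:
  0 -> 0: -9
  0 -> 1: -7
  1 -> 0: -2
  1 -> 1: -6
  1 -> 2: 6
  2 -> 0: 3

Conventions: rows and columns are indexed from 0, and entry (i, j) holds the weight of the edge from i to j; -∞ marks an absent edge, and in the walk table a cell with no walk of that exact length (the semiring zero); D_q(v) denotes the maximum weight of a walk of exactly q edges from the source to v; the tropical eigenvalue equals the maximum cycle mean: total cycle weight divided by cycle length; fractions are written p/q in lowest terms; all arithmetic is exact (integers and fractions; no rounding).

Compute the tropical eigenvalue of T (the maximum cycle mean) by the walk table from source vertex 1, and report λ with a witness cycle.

q=0: [-∞, 0, -∞]
q=1: [-2, -6, 6]
q=2: [9, -9, 0]
q=3: [3, 2, -3]
Optimal cycle mean attained by: cycle 0->1->2->0, total (-7) + 6 + 3, length 3.
Answer: λ = 2/3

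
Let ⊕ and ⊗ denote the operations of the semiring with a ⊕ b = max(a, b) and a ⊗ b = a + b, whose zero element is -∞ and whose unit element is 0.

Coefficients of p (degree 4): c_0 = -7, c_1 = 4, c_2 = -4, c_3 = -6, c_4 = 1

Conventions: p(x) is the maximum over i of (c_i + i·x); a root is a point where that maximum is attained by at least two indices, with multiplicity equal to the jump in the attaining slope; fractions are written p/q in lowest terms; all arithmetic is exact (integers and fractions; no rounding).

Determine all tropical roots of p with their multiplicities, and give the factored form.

hull edge (i=0, c=-7) to (i=1, c=4): slope 11, span 1
hull edge (i=1, c=4) to (i=4, c=1): slope -1, span 3
Factored form: p(x) = 1 ⊗ (x ⊕ (-11)) ⊗ (x ⊕ 1) ⊗ (x ⊕ 1) ⊗ (x ⊕ 1)
Answer: roots = -11 (mult 1), 1 (mult 3)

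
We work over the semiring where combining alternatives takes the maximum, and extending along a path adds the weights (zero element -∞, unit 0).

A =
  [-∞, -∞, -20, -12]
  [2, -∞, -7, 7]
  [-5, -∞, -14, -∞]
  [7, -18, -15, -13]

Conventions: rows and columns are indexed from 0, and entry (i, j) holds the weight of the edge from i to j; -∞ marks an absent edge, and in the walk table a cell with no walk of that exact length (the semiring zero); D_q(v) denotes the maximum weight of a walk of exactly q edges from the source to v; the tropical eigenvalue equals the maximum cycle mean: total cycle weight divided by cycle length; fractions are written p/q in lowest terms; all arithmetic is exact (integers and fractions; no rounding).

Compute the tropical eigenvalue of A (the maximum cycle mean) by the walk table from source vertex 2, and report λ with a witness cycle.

q=0: [-∞, -∞, 0, -∞]
q=1: [-5, -∞, -14, -∞]
q=2: [-19, -∞, -25, -17]
q=3: [-10, -35, -32, -30]
q=4: [-23, -48, -30, -22]
Optimal cycle mean attained by: cycle 0->3->0, total (-12) + 7, length 2.
Answer: λ = -5/2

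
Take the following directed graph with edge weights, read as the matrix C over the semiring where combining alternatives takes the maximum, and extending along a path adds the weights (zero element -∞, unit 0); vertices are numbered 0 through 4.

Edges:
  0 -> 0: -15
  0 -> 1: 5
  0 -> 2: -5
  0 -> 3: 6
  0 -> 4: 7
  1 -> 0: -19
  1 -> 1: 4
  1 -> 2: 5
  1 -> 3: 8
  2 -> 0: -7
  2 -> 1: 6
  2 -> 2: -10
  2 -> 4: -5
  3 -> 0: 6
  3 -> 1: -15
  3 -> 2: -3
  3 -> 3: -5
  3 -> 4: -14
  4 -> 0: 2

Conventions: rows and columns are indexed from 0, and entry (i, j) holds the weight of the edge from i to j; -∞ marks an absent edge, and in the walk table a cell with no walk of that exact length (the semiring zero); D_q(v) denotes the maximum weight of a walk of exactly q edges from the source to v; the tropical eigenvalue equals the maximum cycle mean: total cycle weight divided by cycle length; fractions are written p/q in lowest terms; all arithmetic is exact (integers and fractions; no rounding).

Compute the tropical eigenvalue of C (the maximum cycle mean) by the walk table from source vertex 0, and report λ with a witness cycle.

q=0: [0, -∞, -∞, -∞, -∞]
q=1: [-15, 5, -5, 6, 7]
q=2: [12, 9, 10, 13, -8]
q=3: [19, 17, 14, 18, 19]
q=4: [24, 24, 22, 25, 26]
q=5: [31, 29, 29, 32, 31]
Optimal cycle mean attained by: cycle 0->1->3->0, total 5 + 8 + 6, length 3.
Answer: λ = 19/3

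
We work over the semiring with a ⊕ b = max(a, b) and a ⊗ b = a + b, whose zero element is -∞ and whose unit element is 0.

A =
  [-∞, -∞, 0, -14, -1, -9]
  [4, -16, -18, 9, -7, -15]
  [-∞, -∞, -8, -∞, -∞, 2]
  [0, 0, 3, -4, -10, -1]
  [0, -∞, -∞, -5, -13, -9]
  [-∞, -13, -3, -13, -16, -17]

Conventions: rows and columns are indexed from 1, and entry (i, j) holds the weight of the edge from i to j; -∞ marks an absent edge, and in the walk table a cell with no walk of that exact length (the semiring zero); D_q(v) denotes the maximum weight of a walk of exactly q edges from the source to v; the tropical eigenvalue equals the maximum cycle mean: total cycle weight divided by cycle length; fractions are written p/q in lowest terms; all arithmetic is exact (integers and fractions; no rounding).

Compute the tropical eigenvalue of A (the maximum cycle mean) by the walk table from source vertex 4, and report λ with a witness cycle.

q=0: [-∞, -∞, -∞, 0, -∞, -∞]
q=1: [0, 0, 3, -4, -10, -1]
q=2: [4, -4, 0, 9, -1, 5]
q=3: [9, 9, 12, 5, 3, 8]
q=4: [13, 5, 9, 18, 8, 14]
q=5: [18, 18, 21, 14, 12, 17]
q=6: [22, 14, 18, 27, 17, 23]
Optimal cycle mean attained by: cycle 2->4->2, total 9 + 0, length 2.
Answer: λ = 9/2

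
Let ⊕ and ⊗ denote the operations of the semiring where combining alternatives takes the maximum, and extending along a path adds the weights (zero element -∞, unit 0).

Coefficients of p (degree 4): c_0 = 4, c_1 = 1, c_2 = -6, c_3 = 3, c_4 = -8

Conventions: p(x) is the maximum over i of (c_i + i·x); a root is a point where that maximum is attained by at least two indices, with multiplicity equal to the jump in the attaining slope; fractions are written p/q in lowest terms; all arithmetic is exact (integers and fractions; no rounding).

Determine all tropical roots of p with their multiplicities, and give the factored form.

hull edge (i=0, c=4) to (i=3, c=3): slope -1/3, span 3
hull edge (i=3, c=3) to (i=4, c=-8): slope -11, span 1
Factored form: p(x) = -8 ⊗ (x ⊕ 1/3) ⊗ (x ⊕ 1/3) ⊗ (x ⊕ 1/3) ⊗ (x ⊕ 11)
Answer: roots = 1/3 (mult 3), 11 (mult 1)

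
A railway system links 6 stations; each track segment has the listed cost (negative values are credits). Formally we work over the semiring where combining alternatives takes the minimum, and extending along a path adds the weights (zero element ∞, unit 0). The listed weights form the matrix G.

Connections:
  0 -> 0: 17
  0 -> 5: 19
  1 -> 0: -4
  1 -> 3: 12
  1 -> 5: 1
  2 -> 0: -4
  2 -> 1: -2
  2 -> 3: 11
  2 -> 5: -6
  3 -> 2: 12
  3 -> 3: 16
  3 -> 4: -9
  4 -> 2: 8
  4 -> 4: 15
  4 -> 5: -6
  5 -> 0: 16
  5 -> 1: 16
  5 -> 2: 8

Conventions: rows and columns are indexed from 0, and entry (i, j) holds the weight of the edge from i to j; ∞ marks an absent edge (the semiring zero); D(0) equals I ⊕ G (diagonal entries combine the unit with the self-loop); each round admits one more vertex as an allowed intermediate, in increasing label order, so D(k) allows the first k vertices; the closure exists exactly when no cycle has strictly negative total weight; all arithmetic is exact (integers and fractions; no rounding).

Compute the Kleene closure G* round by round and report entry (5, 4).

D(0):
  [0, ∞, ∞, ∞, ∞, 19]
  [-4, 0, ∞, 12, ∞, 1]
  [-4, -2, 0, 11, ∞, -6]
  [∞, ∞, 12, 0, -9, ∞]
  [∞, ∞, 8, ∞, 0, -6]
  [16, 16, 8, ∞, ∞, 0]
D(1):
  [0, ∞, ∞, ∞, ∞, 19]
  [-4, 0, ∞, 12, ∞, 1]
  [-4, -2, 0, 11, ∞, -6]
  [∞, ∞, 12, 0, -9, ∞]
  [∞, ∞, 8, ∞, 0, -6]
  [16, 16, 8, ∞, ∞, 0]
D(2):
  [0, ∞, ∞, ∞, ∞, 19]
  [-4, 0, ∞, 12, ∞, 1]
  [-6, -2, 0, 10, ∞, -6]
  [∞, ∞, 12, 0, -9, ∞]
  [∞, ∞, 8, ∞, 0, -6]
  [12, 16, 8, 28, ∞, 0]
D(3):
  [0, ∞, ∞, ∞, ∞, 19]
  [-4, 0, ∞, 12, ∞, 1]
  [-6, -2, 0, 10, ∞, -6]
  [6, 10, 12, 0, -9, 6]
  [2, 6, 8, 18, 0, -6]
  [2, 6, 8, 18, ∞, 0]
D(4):
  [0, ∞, ∞, ∞, ∞, 19]
  [-4, 0, 24, 12, 3, 1]
  [-6, -2, 0, 10, 1, -6]
  [6, 10, 12, 0, -9, 6]
  [2, 6, 8, 18, 0, -6]
  [2, 6, 8, 18, 9, 0]
D(5):
  [0, ∞, ∞, ∞, ∞, 19]
  [-4, 0, 11, 12, 3, -3]
  [-6, -2, 0, 10, 1, -6]
  [-7, -3, -1, 0, -9, -15]
  [2, 6, 8, 18, 0, -6]
  [2, 6, 8, 18, 9, 0]
D(6):
  [0, 25, 27, 37, 28, 19]
  [-4, 0, 5, 12, 3, -3]
  [-6, -2, 0, 10, 1, -6]
  [-13, -9, -7, 0, -9, -15]
  [-4, 0, 2, 12, 0, -6]
  [2, 6, 8, 18, 9, 0]
Answer: G*[5][4] = 9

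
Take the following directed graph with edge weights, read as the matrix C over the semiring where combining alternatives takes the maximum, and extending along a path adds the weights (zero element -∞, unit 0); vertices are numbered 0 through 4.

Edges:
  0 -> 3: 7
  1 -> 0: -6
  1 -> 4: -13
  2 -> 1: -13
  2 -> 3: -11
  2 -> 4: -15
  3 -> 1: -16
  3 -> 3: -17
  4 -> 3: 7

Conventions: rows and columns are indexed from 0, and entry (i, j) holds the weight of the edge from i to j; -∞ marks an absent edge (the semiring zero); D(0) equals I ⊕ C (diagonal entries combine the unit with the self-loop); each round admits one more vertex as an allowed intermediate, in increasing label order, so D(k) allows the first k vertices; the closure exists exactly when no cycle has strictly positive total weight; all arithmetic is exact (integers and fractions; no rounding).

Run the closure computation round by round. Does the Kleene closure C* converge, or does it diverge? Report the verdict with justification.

D(0):
  [0, -∞, -∞, 7, -∞]
  [-6, 0, -∞, -∞, -13]
  [-∞, -13, 0, -11, -15]
  [-∞, -16, -∞, 0, -∞]
  [-∞, -∞, -∞, 7, 0]
D(1):
  [0, -∞, -∞, 7, -∞]
  [-6, 0, -∞, 1, -13]
  [-∞, -13, 0, -11, -15]
  [-∞, -16, -∞, 0, -∞]
  [-∞, -∞, -∞, 7, 0]
D(2):
  [0, -∞, -∞, 7, -∞]
  [-6, 0, -∞, 1, -13]
  [-19, -13, 0, -11, -15]
  [-22, -16, -∞, 0, -29]
  [-∞, -∞, -∞, 7, 0]
D(3):
  [0, -∞, -∞, 7, -∞]
  [-6, 0, -∞, 1, -13]
  [-19, -13, 0, -11, -15]
  [-22, -16, -∞, 0, -29]
  [-∞, -∞, -∞, 7, 0]
D(4):
  [0, -9, -∞, 7, -22]
  [-6, 0, -∞, 1, -13]
  [-19, -13, 0, -11, -15]
  [-22, -16, -∞, 0, -29]
  [-15, -9, -∞, 7, 0]
D(5):
  [0, -9, -∞, 7, -22]
  [-6, 0, -∞, 1, -13]
  [-19, -13, 0, -8, -15]
  [-22, -16, -∞, 0, -29]
  [-15, -9, -∞, 7, 0]
Key observation: every diagonal entry stays at the unit through all rounds, so no improving cycle exists.
Answer: CONVERGES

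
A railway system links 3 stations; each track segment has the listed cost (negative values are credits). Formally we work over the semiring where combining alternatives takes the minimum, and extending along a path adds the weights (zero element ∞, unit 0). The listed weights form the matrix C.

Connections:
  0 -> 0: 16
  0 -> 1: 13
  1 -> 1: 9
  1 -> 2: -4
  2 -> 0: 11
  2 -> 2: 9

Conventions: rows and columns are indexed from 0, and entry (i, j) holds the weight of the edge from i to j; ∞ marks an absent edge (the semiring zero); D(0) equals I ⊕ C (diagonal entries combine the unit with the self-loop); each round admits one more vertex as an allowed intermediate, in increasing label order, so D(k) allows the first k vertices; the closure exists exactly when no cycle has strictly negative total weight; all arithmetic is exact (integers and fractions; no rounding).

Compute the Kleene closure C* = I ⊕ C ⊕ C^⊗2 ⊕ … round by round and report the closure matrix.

D(0):
  [0, 13, ∞]
  [∞, 0, -4]
  [11, ∞, 0]
D(1):
  [0, 13, ∞]
  [∞, 0, -4]
  [11, 24, 0]
D(2):
  [0, 13, 9]
  [∞, 0, -4]
  [11, 24, 0]
D(3):
  [0, 13, 9]
  [7, 0, -4]
  [11, 24, 0]
Answer: C* = [[0, 13, 9], [7, 0, -4], [11, 24, 0]]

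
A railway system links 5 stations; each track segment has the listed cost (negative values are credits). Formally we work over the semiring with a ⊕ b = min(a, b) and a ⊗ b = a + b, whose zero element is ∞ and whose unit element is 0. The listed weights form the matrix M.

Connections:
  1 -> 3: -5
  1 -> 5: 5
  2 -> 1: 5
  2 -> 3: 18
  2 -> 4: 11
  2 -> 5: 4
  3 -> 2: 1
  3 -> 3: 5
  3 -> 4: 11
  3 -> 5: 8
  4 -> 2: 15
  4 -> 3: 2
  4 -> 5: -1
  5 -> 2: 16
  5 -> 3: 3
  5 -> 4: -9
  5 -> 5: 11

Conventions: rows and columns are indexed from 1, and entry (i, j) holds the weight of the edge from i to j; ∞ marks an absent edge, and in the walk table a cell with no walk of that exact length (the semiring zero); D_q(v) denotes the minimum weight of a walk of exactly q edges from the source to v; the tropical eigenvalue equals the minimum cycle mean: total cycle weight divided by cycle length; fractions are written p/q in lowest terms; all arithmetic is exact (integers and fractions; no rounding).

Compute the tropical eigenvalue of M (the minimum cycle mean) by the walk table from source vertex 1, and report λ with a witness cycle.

q=0: [0, ∞, ∞, ∞, ∞]
q=1: [∞, ∞, -5, ∞, 5]
q=2: [∞, -4, 0, -4, 3]
q=3: [1, 1, -2, -6, -5]
q=4: [6, -1, -4, -14, -7]
q=5: [4, -3, -12, -16, -15]
Optimal cycle mean attained by: cycle 4->5->4, total (-1) + (-9), length 2.
Answer: λ = -5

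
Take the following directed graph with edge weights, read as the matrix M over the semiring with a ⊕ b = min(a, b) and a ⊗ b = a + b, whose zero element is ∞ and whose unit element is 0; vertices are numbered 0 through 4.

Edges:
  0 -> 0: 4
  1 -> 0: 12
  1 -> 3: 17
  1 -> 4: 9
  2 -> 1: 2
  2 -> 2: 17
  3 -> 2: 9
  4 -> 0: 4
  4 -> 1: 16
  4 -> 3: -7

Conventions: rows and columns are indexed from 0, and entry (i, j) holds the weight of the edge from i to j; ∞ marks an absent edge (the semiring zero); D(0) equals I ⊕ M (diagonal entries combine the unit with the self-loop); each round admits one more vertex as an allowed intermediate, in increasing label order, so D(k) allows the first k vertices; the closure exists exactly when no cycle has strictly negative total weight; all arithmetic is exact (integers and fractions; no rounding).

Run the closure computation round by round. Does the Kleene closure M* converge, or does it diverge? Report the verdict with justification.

D(0):
  [0, ∞, ∞, ∞, ∞]
  [12, 0, ∞, 17, 9]
  [∞, 2, 0, ∞, ∞]
  [∞, ∞, 9, 0, ∞]
  [4, 16, ∞, -7, 0]
D(1):
  [0, ∞, ∞, ∞, ∞]
  [12, 0, ∞, 17, 9]
  [∞, 2, 0, ∞, ∞]
  [∞, ∞, 9, 0, ∞]
  [4, 16, ∞, -7, 0]
D(2):
  [0, ∞, ∞, ∞, ∞]
  [12, 0, ∞, 17, 9]
  [14, 2, 0, 19, 11]
  [∞, ∞, 9, 0, ∞]
  [4, 16, ∞, -7, 0]
D(3):
  [0, ∞, ∞, ∞, ∞]
  [12, 0, ∞, 17, 9]
  [14, 2, 0, 19, 11]
  [23, 11, 9, 0, 20]
  [4, 16, ∞, -7, 0]
D(4):
  [0, ∞, ∞, ∞, ∞]
  [12, 0, 26, 17, 9]
  [14, 2, 0, 19, 11]
  [23, 11, 9, 0, 20]
  [4, 4, 2, -7, 0]
D(5):
  [0, ∞, ∞, ∞, ∞]
  [12, 0, 11, 2, 9]
  [14, 2, 0, 4, 11]
  [23, 11, 9, 0, 20]
  [4, 4, 2, -7, 0]
Key observation: every diagonal entry stays at the unit through all rounds, so no improving cycle exists.
Answer: CONVERGES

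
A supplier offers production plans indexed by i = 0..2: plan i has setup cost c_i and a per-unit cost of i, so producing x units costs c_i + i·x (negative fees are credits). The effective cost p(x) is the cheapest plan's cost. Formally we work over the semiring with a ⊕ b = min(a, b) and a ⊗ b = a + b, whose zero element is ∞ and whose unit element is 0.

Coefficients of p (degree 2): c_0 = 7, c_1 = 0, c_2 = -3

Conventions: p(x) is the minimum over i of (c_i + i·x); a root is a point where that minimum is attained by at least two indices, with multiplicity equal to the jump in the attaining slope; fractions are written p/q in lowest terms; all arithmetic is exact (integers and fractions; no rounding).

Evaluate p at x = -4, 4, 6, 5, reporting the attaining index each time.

p(-4) = min(7+0·(-4)=7, 0+1·(-4)=-4, -3+2·(-4)=-11) = -11 (attained by i=2)
p(4) = min(7+0·4=7, 0+1·4=4, -3+2·4=5) = 4 (attained by i=1)
p(6) = min(7+0·6=7, 0+1·6=6, -3+2·6=9) = 6 (attained by i=1)
p(5) = min(7+0·5=7, 0+1·5=5, -3+2·5=7) = 5 (attained by i=1)
Answer: p(-4) = -11; p(4) = 4; p(6) = 6; p(5) = 5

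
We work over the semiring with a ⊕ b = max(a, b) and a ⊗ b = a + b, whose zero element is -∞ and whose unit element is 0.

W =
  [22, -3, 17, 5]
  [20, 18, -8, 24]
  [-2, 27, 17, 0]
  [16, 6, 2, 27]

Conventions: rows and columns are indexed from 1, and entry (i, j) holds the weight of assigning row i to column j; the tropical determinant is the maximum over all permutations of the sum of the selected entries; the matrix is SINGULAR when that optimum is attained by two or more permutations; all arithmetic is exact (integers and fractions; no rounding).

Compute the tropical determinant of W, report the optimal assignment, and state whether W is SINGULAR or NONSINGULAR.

σ = (1, 2, 3, 4): 22 + 18 + 17 + 27 = 84
σ = (1, 2, 4, 3): 22 + 18 + 0 + 2 = 42
σ = (1, 3, 2, 4): 22 + (-8) + 27 + 27 = 68
σ = (1, 3, 4, 2): 22 + (-8) + 0 + 6 = 20
σ = (1, 4, 2, 3): 22 + 24 + 27 + 2 = 75
σ = (1, 4, 3, 2): 22 + 24 + 17 + 6 = 69
σ = (2, 1, 3, 4): (-3) + 20 + 17 + 27 = 61
σ = (2, 1, 4, 3): (-3) + 20 + 0 + 2 = 19
σ = (2, 3, 1, 4): (-3) + (-8) + (-2) + 27 = 14
σ = (2, 3, 4, 1): (-3) + (-8) + 0 + 16 = 5
σ = (2, 4, 1, 3): (-3) + 24 + (-2) + 2 = 21
σ = (2, 4, 3, 1): (-3) + 24 + 17 + 16 = 54
σ = (3, 1, 2, 4): 17 + 20 + 27 + 27 = 91
σ = (3, 1, 4, 2): 17 + 20 + 0 + 6 = 43
σ = (3, 2, 1, 4): 17 + 18 + (-2) + 27 = 60
σ = (3, 2, 4, 1): 17 + 18 + 0 + 16 = 51
σ = (3, 4, 1, 2): 17 + 24 + (-2) + 6 = 45
σ = (3, 4, 2, 1): 17 + 24 + 27 + 16 = 84
σ = (4, 1, 2, 3): 5 + 20 + 27 + 2 = 54
σ = (4, 1, 3, 2): 5 + 20 + 17 + 6 = 48
σ = (4, 2, 1, 3): 5 + 18 + (-2) + 2 = 23
σ = (4, 2, 3, 1): 5 + 18 + 17 + 16 = 56
σ = (4, 3, 1, 2): 5 + (-8) + (-2) + 6 = 1
σ = (4, 3, 2, 1): 5 + (-8) + 27 + 16 = 40
Optimal value attained by: σ = (3, 1, 2, 4).
Answer: det⊕(W) = 91; verdict: NONSINGULAR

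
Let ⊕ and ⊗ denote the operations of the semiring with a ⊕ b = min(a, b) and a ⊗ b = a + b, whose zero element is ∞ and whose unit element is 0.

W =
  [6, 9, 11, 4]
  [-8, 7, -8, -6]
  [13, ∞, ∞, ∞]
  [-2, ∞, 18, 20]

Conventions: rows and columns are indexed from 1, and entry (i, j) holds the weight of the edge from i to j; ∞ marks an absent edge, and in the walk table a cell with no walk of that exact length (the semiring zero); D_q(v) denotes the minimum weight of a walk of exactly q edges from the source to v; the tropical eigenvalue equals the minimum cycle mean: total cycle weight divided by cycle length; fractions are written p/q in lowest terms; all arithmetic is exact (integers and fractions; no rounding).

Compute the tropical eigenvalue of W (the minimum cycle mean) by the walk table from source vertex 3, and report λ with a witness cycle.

q=0: [∞, ∞, 0, ∞]
q=1: [13, ∞, ∞, ∞]
q=2: [19, 22, 24, 17]
q=3: [14, 28, 14, 16]
q=4: [14, 23, 20, 18]
Optimal cycle mean attained by: cycle 1->2->4->1, total 9 + (-6) + (-2), length 3.
Answer: λ = 1/3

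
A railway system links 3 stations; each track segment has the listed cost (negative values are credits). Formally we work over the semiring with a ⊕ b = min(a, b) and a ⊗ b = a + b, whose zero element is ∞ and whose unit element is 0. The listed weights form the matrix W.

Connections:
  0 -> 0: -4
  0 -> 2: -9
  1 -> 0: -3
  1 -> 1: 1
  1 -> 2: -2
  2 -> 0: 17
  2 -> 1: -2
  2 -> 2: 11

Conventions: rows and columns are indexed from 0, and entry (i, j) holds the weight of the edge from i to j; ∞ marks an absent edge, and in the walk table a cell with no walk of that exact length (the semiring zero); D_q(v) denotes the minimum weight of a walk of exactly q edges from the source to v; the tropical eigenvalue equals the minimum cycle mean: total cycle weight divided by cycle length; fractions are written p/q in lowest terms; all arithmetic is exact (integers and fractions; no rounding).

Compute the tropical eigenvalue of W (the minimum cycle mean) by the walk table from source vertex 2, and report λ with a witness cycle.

q=0: [∞, ∞, 0]
q=1: [17, -2, 11]
q=2: [-5, -1, -4]
q=3: [-9, -6, -14]
Optimal cycle mean attained by: cycle 0->2->1->0, total (-9) + (-2) + (-3), length 3.
Answer: λ = -14/3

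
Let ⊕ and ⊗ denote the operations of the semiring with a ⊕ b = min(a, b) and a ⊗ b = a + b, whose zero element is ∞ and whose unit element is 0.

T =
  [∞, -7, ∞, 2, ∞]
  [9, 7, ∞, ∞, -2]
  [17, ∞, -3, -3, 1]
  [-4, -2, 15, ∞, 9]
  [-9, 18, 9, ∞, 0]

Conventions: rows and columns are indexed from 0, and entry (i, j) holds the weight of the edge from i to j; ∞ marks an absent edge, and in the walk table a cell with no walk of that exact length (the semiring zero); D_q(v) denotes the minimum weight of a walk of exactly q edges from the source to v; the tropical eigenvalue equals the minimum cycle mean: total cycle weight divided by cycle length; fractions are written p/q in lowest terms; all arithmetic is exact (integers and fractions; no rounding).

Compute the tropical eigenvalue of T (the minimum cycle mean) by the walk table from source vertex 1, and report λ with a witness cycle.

q=0: [∞, 0, ∞, ∞, ∞]
q=1: [9, 7, ∞, ∞, -2]
q=2: [-11, 2, 7, 11, -2]
q=3: [-11, -18, 4, -9, -2]
q=4: [-13, -18, 1, -9, -20]
q=5: [-29, -20, -11, -11, -20]
Optimal cycle mean attained by: cycle 0->1->4->0, total (-7) + (-2) + (-9), length 3.
Answer: λ = -6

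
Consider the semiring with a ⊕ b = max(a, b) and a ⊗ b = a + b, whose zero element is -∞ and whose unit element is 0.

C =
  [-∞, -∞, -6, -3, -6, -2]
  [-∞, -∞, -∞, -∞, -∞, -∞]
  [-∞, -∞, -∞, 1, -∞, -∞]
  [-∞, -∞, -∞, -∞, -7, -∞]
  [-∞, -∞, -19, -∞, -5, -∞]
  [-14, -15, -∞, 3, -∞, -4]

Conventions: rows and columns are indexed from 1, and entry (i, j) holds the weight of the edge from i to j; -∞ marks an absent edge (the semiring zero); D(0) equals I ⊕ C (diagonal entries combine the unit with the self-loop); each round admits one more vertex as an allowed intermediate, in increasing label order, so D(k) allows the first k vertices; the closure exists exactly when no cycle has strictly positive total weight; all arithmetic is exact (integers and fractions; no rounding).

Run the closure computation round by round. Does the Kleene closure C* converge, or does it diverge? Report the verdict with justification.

D(0):
  [0, -∞, -6, -3, -6, -2]
  [-∞, 0, -∞, -∞, -∞, -∞]
  [-∞, -∞, 0, 1, -∞, -∞]
  [-∞, -∞, -∞, 0, -7, -∞]
  [-∞, -∞, -19, -∞, 0, -∞]
  [-14, -15, -∞, 3, -∞, 0]
D(1):
  [0, -∞, -6, -3, -6, -2]
  [-∞, 0, -∞, -∞, -∞, -∞]
  [-∞, -∞, 0, 1, -∞, -∞]
  [-∞, -∞, -∞, 0, -7, -∞]
  [-∞, -∞, -19, -∞, 0, -∞]
  [-14, -15, -20, 3, -20, 0]
D(2):
  [0, -∞, -6, -3, -6, -2]
  [-∞, 0, -∞, -∞, -∞, -∞]
  [-∞, -∞, 0, 1, -∞, -∞]
  [-∞, -∞, -∞, 0, -7, -∞]
  [-∞, -∞, -19, -∞, 0, -∞]
  [-14, -15, -20, 3, -20, 0]
D(3):
  [0, -∞, -6, -3, -6, -2]
  [-∞, 0, -∞, -∞, -∞, -∞]
  [-∞, -∞, 0, 1, -∞, -∞]
  [-∞, -∞, -∞, 0, -7, -∞]
  [-∞, -∞, -19, -18, 0, -∞]
  [-14, -15, -20, 3, -20, 0]
D(4):
  [0, -∞, -6, -3, -6, -2]
  [-∞, 0, -∞, -∞, -∞, -∞]
  [-∞, -∞, 0, 1, -6, -∞]
  [-∞, -∞, -∞, 0, -7, -∞]
  [-∞, -∞, -19, -18, 0, -∞]
  [-14, -15, -20, 3, -4, 0]
D(5):
  [0, -∞, -6, -3, -6, -2]
  [-∞, 0, -∞, -∞, -∞, -∞]
  [-∞, -∞, 0, 1, -6, -∞]
  [-∞, -∞, -26, 0, -7, -∞]
  [-∞, -∞, -19, -18, 0, -∞]
  [-14, -15, -20, 3, -4, 0]
D(6):
  [0, -17, -6, 1, -6, -2]
  [-∞, 0, -∞, -∞, -∞, -∞]
  [-∞, -∞, 0, 1, -6, -∞]
  [-∞, -∞, -26, 0, -7, -∞]
  [-∞, -∞, -19, -18, 0, -∞]
  [-14, -15, -20, 3, -4, 0]
Key observation: every diagonal entry stays at the unit through all rounds, so no improving cycle exists.
Answer: CONVERGES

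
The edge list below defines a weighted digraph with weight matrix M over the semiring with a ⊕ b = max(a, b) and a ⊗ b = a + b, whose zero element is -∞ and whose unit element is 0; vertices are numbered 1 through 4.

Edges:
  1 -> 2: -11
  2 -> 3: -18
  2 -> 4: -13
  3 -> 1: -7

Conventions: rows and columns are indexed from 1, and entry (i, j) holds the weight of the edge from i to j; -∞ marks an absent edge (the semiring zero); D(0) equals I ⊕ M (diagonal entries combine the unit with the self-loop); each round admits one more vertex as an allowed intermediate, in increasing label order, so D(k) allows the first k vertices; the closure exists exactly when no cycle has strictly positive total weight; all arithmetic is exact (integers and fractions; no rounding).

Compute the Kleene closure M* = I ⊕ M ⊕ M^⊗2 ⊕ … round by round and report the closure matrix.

D(0):
  [0, -11, -∞, -∞]
  [-∞, 0, -18, -13]
  [-7, -∞, 0, -∞]
  [-∞, -∞, -∞, 0]
D(1):
  [0, -11, -∞, -∞]
  [-∞, 0, -18, -13]
  [-7, -18, 0, -∞]
  [-∞, -∞, -∞, 0]
D(2):
  [0, -11, -29, -24]
  [-∞, 0, -18, -13]
  [-7, -18, 0, -31]
  [-∞, -∞, -∞, 0]
D(3):
  [0, -11, -29, -24]
  [-25, 0, -18, -13]
  [-7, -18, 0, -31]
  [-∞, -∞, -∞, 0]
D(4):
  [0, -11, -29, -24]
  [-25, 0, -18, -13]
  [-7, -18, 0, -31]
  [-∞, -∞, -∞, 0]
Answer: M* = [[0, -11, -29, -24], [-25, 0, -18, -13], [-7, -18, 0, -31], [-∞, -∞, -∞, 0]]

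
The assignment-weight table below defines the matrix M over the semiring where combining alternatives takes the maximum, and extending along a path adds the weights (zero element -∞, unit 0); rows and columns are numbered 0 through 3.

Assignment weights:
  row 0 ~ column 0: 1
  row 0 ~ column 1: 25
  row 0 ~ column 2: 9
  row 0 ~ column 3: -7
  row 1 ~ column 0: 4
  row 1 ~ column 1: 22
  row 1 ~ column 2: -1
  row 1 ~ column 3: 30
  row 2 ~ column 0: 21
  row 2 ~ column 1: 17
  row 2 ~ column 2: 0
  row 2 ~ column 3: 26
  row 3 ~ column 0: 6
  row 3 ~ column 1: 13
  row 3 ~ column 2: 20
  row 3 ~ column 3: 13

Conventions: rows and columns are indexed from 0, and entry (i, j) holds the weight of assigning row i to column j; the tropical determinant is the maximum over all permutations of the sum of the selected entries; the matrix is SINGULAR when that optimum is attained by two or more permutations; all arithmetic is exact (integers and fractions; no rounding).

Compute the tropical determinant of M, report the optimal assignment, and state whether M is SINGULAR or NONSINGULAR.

σ = (0, 1, 2, 3): 1 + 22 + 0 + 13 = 36
σ = (0, 1, 3, 2): 1 + 22 + 26 + 20 = 69
σ = (0, 2, 1, 3): 1 + (-1) + 17 + 13 = 30
σ = (0, 2, 3, 1): 1 + (-1) + 26 + 13 = 39
σ = (0, 3, 1, 2): 1 + 30 + 17 + 20 = 68
σ = (0, 3, 2, 1): 1 + 30 + 0 + 13 = 44
σ = (1, 0, 2, 3): 25 + 4 + 0 + 13 = 42
σ = (1, 0, 3, 2): 25 + 4 + 26 + 20 = 75
σ = (1, 2, 0, 3): 25 + (-1) + 21 + 13 = 58
σ = (1, 2, 3, 0): 25 + (-1) + 26 + 6 = 56
σ = (1, 3, 0, 2): 25 + 30 + 21 + 20 = 96
σ = (1, 3, 2, 0): 25 + 30 + 0 + 6 = 61
σ = (2, 0, 1, 3): 9 + 4 + 17 + 13 = 43
σ = (2, 0, 3, 1): 9 + 4 + 26 + 13 = 52
σ = (2, 1, 0, 3): 9 + 22 + 21 + 13 = 65
σ = (2, 1, 3, 0): 9 + 22 + 26 + 6 = 63
σ = (2, 3, 0, 1): 9 + 30 + 21 + 13 = 73
σ = (2, 3, 1, 0): 9 + 30 + 17 + 6 = 62
σ = (3, 0, 1, 2): (-7) + 4 + 17 + 20 = 34
σ = (3, 0, 2, 1): (-7) + 4 + 0 + 13 = 10
σ = (3, 1, 0, 2): (-7) + 22 + 21 + 20 = 56
σ = (3, 1, 2, 0): (-7) + 22 + 0 + 6 = 21
σ = (3, 2, 0, 1): (-7) + (-1) + 21 + 13 = 26
σ = (3, 2, 1, 0): (-7) + (-1) + 17 + 6 = 15
Optimal value attained by: σ = (1, 3, 0, 2).
Answer: det⊕(M) = 96; verdict: NONSINGULAR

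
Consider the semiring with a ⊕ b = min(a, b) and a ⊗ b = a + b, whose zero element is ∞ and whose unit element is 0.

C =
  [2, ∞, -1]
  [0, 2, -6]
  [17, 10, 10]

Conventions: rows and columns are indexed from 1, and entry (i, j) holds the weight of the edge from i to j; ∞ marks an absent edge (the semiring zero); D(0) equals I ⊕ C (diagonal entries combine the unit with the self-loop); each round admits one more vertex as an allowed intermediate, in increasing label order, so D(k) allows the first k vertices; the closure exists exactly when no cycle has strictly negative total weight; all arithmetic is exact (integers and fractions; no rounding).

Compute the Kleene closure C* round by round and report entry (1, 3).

D(0):
  [0, ∞, -1]
  [0, 0, -6]
  [17, 10, 0]
D(1):
  [0, ∞, -1]
  [0, 0, -6]
  [17, 10, 0]
D(2):
  [0, ∞, -1]
  [0, 0, -6]
  [10, 10, 0]
D(3):
  [0, 9, -1]
  [0, 0, -6]
  [10, 10, 0]
Answer: C*[1][3] = -1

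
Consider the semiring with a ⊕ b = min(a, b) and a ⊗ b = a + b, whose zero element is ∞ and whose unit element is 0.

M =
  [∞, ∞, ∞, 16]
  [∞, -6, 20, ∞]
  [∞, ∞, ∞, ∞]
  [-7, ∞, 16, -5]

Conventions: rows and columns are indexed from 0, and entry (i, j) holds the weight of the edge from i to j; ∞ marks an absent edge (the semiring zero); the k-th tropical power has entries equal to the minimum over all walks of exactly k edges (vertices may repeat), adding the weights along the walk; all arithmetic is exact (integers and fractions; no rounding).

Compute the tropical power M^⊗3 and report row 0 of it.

M^⊗2:
  [9, ∞, 32, 11]
  [∞, -12, 14, ∞]
  [∞, ∞, ∞, ∞]
  [-12, ∞, 11, -10]
M^⊗3:
  [4, ∞, 27, 6]
  [∞, -18, 8, ∞]
  [∞, ∞, ∞, ∞]
  [-17, ∞, 6, -15]
Answer: row 0 of M^⊗3 = [4, ∞, 27, 6]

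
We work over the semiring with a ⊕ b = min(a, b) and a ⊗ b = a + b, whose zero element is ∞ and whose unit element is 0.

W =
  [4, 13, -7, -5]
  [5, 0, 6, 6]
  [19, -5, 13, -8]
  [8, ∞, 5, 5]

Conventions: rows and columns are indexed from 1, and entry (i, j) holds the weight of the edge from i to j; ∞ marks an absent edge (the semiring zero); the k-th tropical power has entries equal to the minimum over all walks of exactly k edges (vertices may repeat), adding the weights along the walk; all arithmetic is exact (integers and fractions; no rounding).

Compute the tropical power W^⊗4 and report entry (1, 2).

W^⊗2:
  [3, -12, -3, -15]
  [5, 0, -2, -2]
  [0, -5, -3, -3]
  [12, 0, 1, -3]
W^⊗3:
  [-7, -12, -10, -11]
  [5, -7, -2, -10]
  [0, -8, -7, -11]
  [5, -4, 2, -7]
W^⊗4:
  [-7, -15, -14, -18]
  [-2, -7, -5, -10]
  [-3, -12, -7, -15]
  [1, -4, -2, -6]
Key observation: the optimum is the walk 1->3->4->3->2, with weight (-7) + (-8) + 5 + (-5) = -15.
Optimal value attained by: walk 1->3->4->3->2.
Answer: (W^⊗4)[1][2] = -15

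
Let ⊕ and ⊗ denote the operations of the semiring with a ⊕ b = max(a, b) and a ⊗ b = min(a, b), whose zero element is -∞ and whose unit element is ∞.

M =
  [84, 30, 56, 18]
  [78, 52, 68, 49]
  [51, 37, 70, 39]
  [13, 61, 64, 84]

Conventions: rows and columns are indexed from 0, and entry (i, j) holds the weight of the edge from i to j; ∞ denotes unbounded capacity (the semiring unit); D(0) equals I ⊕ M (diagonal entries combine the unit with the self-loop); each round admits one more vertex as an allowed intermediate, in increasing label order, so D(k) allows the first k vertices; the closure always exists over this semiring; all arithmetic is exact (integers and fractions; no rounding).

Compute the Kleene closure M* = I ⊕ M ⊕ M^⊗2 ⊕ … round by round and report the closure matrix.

D(0):
  [∞, 30, 56, 18]
  [78, ∞, 68, 49]
  [51, 37, ∞, 39]
  [13, 61, 64, ∞]
D(1):
  [∞, 30, 56, 18]
  [78, ∞, 68, 49]
  [51, 37, ∞, 39]
  [13, 61, 64, ∞]
D(2):
  [∞, 30, 56, 30]
  [78, ∞, 68, 49]
  [51, 37, ∞, 39]
  [61, 61, 64, ∞]
D(3):
  [∞, 37, 56, 39]
  [78, ∞, 68, 49]
  [51, 37, ∞, 39]
  [61, 61, 64, ∞]
D(4):
  [∞, 39, 56, 39]
  [78, ∞, 68, 49]
  [51, 39, ∞, 39]
  [61, 61, 64, ∞]
Answer: M* = [[∞, 39, 56, 39], [78, ∞, 68, 49], [51, 39, ∞, 39], [61, 61, 64, ∞]]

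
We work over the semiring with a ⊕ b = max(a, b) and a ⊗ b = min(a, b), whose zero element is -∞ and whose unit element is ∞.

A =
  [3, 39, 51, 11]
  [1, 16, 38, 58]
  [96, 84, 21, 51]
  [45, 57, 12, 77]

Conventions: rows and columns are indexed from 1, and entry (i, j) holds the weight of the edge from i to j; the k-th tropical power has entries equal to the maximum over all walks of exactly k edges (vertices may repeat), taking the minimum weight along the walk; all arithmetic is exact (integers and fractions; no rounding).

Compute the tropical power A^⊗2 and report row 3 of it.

A^⊗2:
  [51, 51, 38, 51]
  [45, 57, 21, 58]
  [45, 51, 51, 58]
  [45, 57, 45, 77]
Answer: row 3 of A^⊗2 = [45, 51, 51, 58]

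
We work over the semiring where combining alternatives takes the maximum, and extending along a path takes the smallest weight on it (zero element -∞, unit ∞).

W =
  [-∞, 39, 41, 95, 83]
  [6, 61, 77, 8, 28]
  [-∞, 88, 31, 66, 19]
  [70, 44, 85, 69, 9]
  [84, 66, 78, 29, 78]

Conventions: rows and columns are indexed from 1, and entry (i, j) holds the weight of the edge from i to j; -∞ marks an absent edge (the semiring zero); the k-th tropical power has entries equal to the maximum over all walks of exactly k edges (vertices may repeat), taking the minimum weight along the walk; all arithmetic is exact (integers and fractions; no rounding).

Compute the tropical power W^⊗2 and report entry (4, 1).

W^⊗2:
  [83, 66, 85, 69, 78]
  [28, 77, 61, 66, 28]
  [66, 61, 77, 66, 28]
  [69, 85, 69, 70, 70]
  [78, 78, 78, 84, 83]
Key observation: the optimum is the walk 4->4->1, with weight 69 min 70 = 69.
Optimal value attained by: walk 4->4->1.
Answer: (W^⊗2)[4][1] = 69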